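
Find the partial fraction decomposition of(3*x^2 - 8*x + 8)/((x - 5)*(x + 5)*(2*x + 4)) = 41/(20*(x + 5)) - 6/(7*(x + 2)) + 43/(140*(x - 5))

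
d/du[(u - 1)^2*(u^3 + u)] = 5*u^4 - 8*u^3 + 6*u^2 - 4*u + 1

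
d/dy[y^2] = 2*y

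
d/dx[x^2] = 2*x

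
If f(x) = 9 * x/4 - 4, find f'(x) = 9/4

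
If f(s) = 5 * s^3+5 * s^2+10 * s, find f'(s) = 15*s^2 + 10*s + 10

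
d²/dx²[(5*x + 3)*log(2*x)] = (5*x - 3)/x^2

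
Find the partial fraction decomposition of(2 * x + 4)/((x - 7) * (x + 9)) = 7/(8*(x + 9)) + 9/(8*(x - 7))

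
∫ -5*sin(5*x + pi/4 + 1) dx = cos(5*x + pi/4 + 1) + C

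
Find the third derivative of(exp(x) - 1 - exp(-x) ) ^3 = (27*exp(6*x) - 24*exp(5*x) + 24*exp(x) + 27)*exp(-3*x)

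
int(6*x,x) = 3*x^2 + C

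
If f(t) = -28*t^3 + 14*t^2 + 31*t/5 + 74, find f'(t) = -84*t^2 + 28*t + 31/5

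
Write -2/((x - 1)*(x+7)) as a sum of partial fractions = 1/(4*(x + 7)) - 1/(4*(x - 1))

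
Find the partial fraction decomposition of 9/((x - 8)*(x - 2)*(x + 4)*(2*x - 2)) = -1/(80*(x + 4)) + 9/(70*(x - 1)) - 1/(8*(x - 2)) + 1/(112*(x - 8))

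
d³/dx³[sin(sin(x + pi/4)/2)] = 3*sin(x + pi/4)*sin(sin(x + pi/4)/2)*cos(x + pi/4)/4 - cos(x + pi/4)^3*cos(sin(x + pi/4)/2)/8 - cos(x + pi/4)*cos(sin(x + pi/4)/2)/2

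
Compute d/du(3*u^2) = 6*u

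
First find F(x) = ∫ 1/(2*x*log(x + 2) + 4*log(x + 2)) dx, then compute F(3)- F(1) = -log(log(3))/2 + log(log(5))/2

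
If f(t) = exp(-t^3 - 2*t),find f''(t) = (9*t^4 + 12*t^2 - 6*t + 4)*exp(-t^3 - 2*t)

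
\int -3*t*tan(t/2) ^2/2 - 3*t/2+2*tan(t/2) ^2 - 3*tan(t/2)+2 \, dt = (4 - 3*t)*tan(t/2) + C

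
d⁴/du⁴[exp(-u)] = exp(-u)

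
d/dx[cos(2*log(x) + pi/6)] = -2*sin(2*log(x) + pi/6)/x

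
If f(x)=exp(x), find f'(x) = exp(x)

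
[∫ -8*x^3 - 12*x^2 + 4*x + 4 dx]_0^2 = -48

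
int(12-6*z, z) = -3*z^2 + 12*z + C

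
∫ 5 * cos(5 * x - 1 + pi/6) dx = sin(5*x - 1 + pi/6) + C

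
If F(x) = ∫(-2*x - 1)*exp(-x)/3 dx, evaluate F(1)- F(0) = -1 + 5*exp(-1)/3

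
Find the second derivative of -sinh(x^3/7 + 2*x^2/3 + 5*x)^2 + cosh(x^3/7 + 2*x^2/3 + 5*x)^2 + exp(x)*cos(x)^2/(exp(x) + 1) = (-2*exp(2*x)*cos(2*x) - 2*exp(x)*sin(2*x) - 9*exp(x)*cos(2*x)/2 - exp(x)/2 - 2*sin(2*x) - 3*cos(2*x)/2 + 1/2)*exp(x)/(exp(3*x) + 3*exp(2*x) + 3*exp(x) + 1)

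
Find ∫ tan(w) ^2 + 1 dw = tan(w) + C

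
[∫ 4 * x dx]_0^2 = 8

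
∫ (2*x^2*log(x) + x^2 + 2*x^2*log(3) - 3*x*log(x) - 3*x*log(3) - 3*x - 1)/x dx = -(-x^2 + 3*x + 1)*log(3*x) + C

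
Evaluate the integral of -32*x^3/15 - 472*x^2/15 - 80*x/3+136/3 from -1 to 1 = 3136/45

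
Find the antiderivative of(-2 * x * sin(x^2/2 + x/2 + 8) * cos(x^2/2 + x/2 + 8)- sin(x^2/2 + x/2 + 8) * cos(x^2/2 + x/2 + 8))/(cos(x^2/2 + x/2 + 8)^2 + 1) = log((cos(x^2 + x + 16) + 3)/2) + C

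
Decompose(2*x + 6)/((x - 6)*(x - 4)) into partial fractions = -7/(x - 4) + 9/(x - 6)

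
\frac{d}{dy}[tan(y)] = cos(y)^(-2)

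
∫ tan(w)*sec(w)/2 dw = sec(w)/2 + C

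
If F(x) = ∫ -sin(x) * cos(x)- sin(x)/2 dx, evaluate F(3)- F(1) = cos(3)/2 - cos(1)/2 - sin(3)^2/2 + sin(1)^2/2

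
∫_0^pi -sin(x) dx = -2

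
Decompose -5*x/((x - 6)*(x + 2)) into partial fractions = -5/(4*(x + 2)) - 15/(4*(x - 6))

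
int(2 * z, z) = z^2 + C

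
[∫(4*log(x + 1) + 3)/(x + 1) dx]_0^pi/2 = 2*log(1 + pi/2)^2 + 3*log(1 + pi/2)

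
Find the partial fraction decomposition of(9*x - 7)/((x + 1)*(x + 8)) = 79/(7*(x + 8)) - 16/(7*(x + 1))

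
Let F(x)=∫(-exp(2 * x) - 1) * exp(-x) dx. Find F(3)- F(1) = -exp(3) - exp(-1) + exp(-3) + E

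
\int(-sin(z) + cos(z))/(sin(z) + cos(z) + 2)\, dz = log(sin(z) + cos(z) + 2) + C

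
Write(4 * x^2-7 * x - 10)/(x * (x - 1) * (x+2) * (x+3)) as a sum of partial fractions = -47/(12*(x + 3)) + 10/(3*(x + 2)) - 13/(12*(x - 1)) + 5/(3*x)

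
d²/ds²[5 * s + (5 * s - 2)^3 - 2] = 750*s - 300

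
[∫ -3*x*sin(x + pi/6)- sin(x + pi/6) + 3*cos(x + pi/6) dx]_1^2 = 7*cos(pi/6 + 2) - 4*cos(pi/6 + 1)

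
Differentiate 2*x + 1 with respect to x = 2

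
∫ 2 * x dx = x^2 + C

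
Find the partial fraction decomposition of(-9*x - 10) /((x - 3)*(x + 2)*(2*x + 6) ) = 17/(12*(x + 3)) - 4/(5*(x + 2)) - 37/(60*(x - 3))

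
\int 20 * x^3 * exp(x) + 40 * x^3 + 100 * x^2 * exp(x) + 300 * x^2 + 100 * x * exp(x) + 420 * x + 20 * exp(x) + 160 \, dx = 10*(x + 1)^2*(x^2 + 2*x*exp(x) + 8*x + 4) + C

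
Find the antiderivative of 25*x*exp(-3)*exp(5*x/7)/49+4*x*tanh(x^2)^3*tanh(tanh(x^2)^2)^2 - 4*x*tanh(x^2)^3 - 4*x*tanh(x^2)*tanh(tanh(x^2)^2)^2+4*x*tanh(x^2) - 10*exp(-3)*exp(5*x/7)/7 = (5*x - 21)*exp(5*x/7 - 3)/7 + tanh(tanh(x^2)^2) + C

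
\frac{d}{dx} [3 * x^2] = 6*x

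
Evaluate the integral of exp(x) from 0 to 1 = -1 + E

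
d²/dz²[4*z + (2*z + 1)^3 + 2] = 48*z + 24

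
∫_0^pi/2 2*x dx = pi^2/4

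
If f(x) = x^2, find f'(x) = 2*x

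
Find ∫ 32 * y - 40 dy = 16*y^2 - 40*y + C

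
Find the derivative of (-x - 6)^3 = -3*x^2 - 36*x - 108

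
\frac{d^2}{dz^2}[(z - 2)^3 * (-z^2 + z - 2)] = -20*z^3 + 84*z^2 - 120*z + 64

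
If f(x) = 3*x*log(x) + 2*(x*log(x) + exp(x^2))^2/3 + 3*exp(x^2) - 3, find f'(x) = 8*x^2*exp(x^2)*log(x)/3 + 8*x*exp(2*x^2)/3 + 6*x*exp(x^2) + 4*x*log(x)^2/3 + 4*x*log(x)/3 + 4*exp(x^2)*log(x)/3 + 4*exp(x^2)/3 + 3*log(x) + 3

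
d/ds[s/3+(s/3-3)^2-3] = 2*s/9 - 5/3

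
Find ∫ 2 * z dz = z^2 + C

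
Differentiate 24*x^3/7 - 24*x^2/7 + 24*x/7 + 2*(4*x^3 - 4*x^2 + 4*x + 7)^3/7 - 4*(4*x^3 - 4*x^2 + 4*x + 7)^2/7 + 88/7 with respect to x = 1152*x^8/7 - 3072*x^7/7 + 768*x^6 - 1728*x^5/7 - 320*x^4 + 5760*x^3/7 - 48*x^2 - 736*x/7 + 976/7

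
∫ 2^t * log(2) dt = 2^t + C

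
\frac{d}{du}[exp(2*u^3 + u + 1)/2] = 3*u^2*exp(2*u^3 + u + 1) + exp(2*u^3 + u + 1)/2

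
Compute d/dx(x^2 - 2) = 2*x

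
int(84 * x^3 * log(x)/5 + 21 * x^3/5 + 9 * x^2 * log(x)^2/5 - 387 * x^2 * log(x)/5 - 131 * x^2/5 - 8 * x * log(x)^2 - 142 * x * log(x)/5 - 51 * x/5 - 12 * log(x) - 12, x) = x*(3*x - 20)*(7*x^2 + x*log(x) + 3*x + 3)*log(x)/5 + C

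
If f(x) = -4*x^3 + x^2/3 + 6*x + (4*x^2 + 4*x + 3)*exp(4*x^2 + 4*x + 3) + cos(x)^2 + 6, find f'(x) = 32*x^3*exp(4*x^2 + 4*x + 3) + 48*x^2*exp(4*x^2 + 4*x + 3) - 12*x^2 + 48*x*exp(4*x^2 + 4*x + 3) + 2*x/3 + 16*exp(4*x^2 + 4*x + 3) - sin(2*x) + 6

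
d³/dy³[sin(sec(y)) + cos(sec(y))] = sqrt(2)*(3*sin(pi/4 + 1/cos(y))/cos(y) - 6*sin(pi/4 + 1/cos(y))/cos(y)^3 - cos(pi/4 + 1/cos(y)) + 7*cos(pi/4 + 1/cos(y))/cos(y)^2 - cos(pi/4 + 1/cos(y))/cos(y)^4)*sin(y)/cos(y)^2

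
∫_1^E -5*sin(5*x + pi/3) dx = -cos(pi/3 + 5) + cos(pi/3 + 5*E)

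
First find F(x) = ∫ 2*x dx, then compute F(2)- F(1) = 3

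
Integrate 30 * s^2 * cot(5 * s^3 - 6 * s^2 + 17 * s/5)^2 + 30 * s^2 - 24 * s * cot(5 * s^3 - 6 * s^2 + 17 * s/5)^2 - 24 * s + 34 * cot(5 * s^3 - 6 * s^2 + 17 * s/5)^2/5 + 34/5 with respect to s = -2*cot(s*(25*s^2 - 30*s + 17)/5) + C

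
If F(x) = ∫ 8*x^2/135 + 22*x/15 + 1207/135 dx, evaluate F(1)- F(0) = 3926/405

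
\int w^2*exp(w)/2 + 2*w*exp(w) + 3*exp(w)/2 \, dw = (w + 1)^2*exp(w)/2 + C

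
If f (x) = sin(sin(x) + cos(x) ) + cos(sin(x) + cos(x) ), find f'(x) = 2*cos(x + pi/4)*cos(sqrt(2)*sin(x + pi/4) + pi/4)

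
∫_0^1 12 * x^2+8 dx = 12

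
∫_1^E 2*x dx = -1 + exp(2)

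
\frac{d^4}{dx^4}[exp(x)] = exp(x)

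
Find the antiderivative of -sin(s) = cos(s) + C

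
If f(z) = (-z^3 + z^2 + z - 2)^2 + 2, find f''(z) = 30*z^4 - 40*z^3 - 12*z^2 + 36*z - 6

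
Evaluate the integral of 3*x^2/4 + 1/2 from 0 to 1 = 3/4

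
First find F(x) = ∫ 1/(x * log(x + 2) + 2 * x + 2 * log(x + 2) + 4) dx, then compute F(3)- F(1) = -log(log(3) + 2) + log(log(5) + 2)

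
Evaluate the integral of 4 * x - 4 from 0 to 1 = -2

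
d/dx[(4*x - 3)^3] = 192*x^2 - 288*x + 108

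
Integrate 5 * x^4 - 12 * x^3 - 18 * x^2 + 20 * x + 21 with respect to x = x^5 - 3*x^4 - 6*x^3 + 10*x^2 + 21*x + C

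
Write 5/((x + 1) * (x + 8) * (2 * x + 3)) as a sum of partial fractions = -20/(13*(2*x + 3)) + 5/(91*(x + 8)) + 5/(7*(x + 1))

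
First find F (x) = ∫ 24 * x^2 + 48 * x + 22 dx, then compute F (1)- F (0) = 54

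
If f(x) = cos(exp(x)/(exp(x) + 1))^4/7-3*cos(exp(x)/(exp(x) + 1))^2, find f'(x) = (20*sin(2*exp(x)/(exp(x) + 1)) - sin(4*exp(x)/(exp(x) + 1))/2)*exp(x)/(7*exp(2*x) + 14*exp(x) + 7)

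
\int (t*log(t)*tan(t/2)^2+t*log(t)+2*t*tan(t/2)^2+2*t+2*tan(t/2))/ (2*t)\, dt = (log(t) + 2)*tan(t/2) + C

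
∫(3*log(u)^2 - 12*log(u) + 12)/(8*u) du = (log(u) - 2)^3/8 + C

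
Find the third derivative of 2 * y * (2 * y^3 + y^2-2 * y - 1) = 96*y + 12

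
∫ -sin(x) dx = cos(x) + C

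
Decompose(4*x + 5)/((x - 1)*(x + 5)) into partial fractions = 5/(2*(x + 5)) + 3/(2*(x - 1))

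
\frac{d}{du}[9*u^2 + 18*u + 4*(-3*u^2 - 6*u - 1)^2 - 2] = 144*u^3 + 432*u^2 + 354*u + 66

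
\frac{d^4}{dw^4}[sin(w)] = sin(w)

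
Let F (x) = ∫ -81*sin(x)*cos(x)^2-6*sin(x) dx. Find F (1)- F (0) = -33 + 6*cos(1) + 27*cos(1)^3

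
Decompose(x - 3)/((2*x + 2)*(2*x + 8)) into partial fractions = 7/(12*(x + 4)) - 1/(3*(x + 1))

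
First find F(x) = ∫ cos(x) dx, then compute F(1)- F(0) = sin(1)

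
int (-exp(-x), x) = exp(-x) + C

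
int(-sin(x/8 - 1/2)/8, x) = cos((x - 4)/8) + C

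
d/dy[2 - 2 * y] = -2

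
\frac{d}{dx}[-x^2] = -2*x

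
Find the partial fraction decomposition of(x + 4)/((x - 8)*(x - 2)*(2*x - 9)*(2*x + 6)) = -34/(525*(2*x - 9)) - 1/(1650*(x + 3)) + 1/(50*(x - 2)) + 1/(77*(x - 8))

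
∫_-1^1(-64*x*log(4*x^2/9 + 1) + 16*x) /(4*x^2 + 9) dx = 0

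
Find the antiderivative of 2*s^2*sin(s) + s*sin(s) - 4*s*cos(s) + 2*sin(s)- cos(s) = (-2*s^2 - s - 2)*cos(s) + C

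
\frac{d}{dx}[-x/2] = -1/2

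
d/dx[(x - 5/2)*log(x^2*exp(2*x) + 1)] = (2*x^3*exp(2*x) + x^2*exp(2*x)*log(x^2*exp(2*x) + 1) - 3*x^2*exp(2*x) - 5*x*exp(2*x) + log(x^2*exp(2*x) + 1))/(x^2*exp(2*x) + 1)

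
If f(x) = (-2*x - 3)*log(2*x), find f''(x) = (3 - 2*x)/x^2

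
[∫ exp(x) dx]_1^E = -E + exp(E)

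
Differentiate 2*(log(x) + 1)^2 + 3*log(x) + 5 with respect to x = (4*log(x) + 7)/x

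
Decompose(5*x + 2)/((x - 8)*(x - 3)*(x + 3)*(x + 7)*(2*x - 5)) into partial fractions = 232/(2299*(2*x - 5)) - 11/(3800*(x + 7)) + 13/(2904*(x + 3)) - 17/(300*(x - 3)) + 14/(3025*(x - 8))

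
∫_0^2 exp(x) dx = -1 + exp(2)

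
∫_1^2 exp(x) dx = -E + exp(2)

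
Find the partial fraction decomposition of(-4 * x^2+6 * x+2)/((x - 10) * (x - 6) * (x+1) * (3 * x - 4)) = 3/(98*(3*x - 4)) + 8/(539*(x + 1)) + 53/(196*(x - 6)) - 13/(44*(x - 10))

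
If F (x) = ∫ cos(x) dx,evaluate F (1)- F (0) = sin(1)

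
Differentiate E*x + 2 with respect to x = E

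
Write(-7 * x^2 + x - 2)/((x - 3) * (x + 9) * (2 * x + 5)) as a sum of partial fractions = 193/(143*(2*x + 5)) - 289/(78*(x + 9)) - 31/(66*(x - 3))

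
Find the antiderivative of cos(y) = sin(y) + C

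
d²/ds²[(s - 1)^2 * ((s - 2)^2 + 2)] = 12*s^2 - 36*s + 30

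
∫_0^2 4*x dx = 8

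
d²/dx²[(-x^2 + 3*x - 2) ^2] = 12*x^2 - 36*x + 26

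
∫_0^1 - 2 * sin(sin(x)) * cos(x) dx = -2 + 2*cos(sin(1))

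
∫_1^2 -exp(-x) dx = -exp(-1) + exp(-2)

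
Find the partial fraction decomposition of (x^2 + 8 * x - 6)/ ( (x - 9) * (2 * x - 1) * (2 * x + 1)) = -39/(76*(2*x + 1)) + 7/(68*(2*x - 1)) + 147/(323*(x - 9))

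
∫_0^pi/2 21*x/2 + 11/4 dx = 11*pi/8 + 21*pi^2/16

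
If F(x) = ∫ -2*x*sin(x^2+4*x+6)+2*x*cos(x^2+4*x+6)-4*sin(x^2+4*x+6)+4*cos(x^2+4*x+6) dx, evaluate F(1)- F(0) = sin(11) - cos(6) + cos(11) - sin(6)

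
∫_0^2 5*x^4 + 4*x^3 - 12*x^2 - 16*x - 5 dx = -26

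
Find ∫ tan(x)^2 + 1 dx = tan(x) + C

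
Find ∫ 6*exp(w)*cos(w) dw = 3*sqrt(2)*exp(w)*sin(w + pi/4) + C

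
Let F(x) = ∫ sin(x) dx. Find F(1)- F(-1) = 0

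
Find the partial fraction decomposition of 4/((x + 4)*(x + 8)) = -1/(x + 8) + 1/(x + 4)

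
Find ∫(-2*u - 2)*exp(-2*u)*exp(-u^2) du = exp(-u*(u + 2)) + C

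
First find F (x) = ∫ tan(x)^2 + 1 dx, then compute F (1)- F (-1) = 2*tan(1)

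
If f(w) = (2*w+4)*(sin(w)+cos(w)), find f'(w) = -2*w*sin(w) + 2*w*cos(w) - 2*sin(w) + 6*cos(w)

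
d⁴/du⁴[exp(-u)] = exp(-u)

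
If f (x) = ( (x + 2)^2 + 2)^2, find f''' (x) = 24*x + 48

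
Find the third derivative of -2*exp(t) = -2*exp(t)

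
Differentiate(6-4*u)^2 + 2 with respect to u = 32*u - 48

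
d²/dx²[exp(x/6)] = exp(x/6)/36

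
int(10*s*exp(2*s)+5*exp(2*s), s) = 5*s*exp(2*s) + C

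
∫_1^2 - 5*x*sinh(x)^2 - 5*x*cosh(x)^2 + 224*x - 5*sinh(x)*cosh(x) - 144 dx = -5*sinh(4) + 5*sinh(2)/2 + 192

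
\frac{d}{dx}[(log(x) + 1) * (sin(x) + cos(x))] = sqrt(2)*(x*log(x)*cos(x + pi/4) + x*cos(x + pi/4) + sin(x + pi/4))/x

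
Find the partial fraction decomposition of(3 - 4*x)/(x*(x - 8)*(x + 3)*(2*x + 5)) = 104/(105*(2*x + 5)) - 5/(11*(x + 3)) - 29/(1848*(x - 8)) - 1/(40*x)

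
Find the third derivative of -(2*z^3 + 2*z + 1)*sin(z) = 2*z^3*cos(z) + 18*z^2*sin(z) - 34*z*cos(z) - 6*sin(z) + cos(z)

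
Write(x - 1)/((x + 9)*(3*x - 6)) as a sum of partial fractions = 10/(33*(x + 9)) + 1/(33*(x - 2))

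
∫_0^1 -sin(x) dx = -1 + cos(1)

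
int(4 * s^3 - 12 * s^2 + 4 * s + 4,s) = s^4 - 4*s^3 + 2*s^2 + 4*s + C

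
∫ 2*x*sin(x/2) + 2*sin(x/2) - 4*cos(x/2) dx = (-4*x - 4)*cos(x/2) + C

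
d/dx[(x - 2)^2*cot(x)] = -x^2/sin(x)^2 + 2*x/tan(x) + 4*x/sin(x)^2 - 4/tan(x) - 4/sin(x)^2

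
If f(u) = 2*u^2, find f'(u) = 4*u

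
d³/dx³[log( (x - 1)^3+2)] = (6*x^6 - 36*x^5 + 90*x^4 - 204*x^3 + 342*x^2 - 288*x + 114)/(x^9 - 9*x^8 + 36*x^7 - 78*x^6 + 90*x^5 - 36*x^4 - 24*x^3 + 18*x^2 + 9*x + 1)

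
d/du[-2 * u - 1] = -2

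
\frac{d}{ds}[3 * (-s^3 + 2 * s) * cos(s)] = 3*s^3*sin(s) - 9*s^2*cos(s) - 6*s*sin(s) + 6*cos(s)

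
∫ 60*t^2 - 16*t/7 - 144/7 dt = 20*t^3 - 8*t^2/7 - 144*t/7 + C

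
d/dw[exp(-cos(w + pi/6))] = exp(-cos(w + pi/6))*sin(w + pi/6)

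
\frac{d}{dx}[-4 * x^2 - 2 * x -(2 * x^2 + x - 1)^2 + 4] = -16*x^3 - 12*x^2 - 2*x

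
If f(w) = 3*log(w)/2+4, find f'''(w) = 3/w^3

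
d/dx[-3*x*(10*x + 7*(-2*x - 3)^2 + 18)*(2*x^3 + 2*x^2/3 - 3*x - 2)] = -1008*x^5 - 3100*x^4 - 1688*x^3 + 2556*x^2 + 2586*x + 486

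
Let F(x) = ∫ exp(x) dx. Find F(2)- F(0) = -1 + exp(2)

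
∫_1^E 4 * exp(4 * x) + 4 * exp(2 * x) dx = -(1 + exp(2))^2 + (1 + exp(2*E))^2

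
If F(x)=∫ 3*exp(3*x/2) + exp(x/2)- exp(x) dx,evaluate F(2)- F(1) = -2*exp(3/2) - exp(2) - 2*exp(1/2) + 3*E + 2*exp(3)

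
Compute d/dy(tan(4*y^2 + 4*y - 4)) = 8*y*tan(4*y^2 + 4*y - 4)^2 + 8*y + 4*tan(4*y^2 + 4*y - 4)^2 + 4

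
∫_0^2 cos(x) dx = sin(2)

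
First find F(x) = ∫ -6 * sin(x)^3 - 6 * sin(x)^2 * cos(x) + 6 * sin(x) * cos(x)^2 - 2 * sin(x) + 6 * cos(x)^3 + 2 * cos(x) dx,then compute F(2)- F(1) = -2*(cos(1) + sin(1))^3 - 2*sin(1) - 2*cos(1) + 2*cos(2) + 2*(cos(2) + sin(2))^3 + 2*sin(2)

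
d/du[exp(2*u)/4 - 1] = exp(2*u)/2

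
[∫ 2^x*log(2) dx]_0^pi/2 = -1 + 2^(pi/2)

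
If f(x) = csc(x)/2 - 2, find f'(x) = -cot(x)*csc(x)/2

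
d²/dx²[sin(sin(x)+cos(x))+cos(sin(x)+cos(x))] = 2*sqrt(2)*sin(x)*sin(sqrt(2)*sin(x + pi/4) + pi/4)*cos(x) - 2*sin(x + pi/4)*cos(sqrt(2)*sin(x + pi/4) + pi/4) - sqrt(2)*sin(sqrt(2)*sin(x + pi/4) + pi/4)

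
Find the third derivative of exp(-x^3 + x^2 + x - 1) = (-27*x^6 + 54*x^5 - 9*x^4 + 26*x^3 - 51*x^2 + 1)*exp(-x^3 + x^2 + x - 1)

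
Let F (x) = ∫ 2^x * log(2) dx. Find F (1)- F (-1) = 3/2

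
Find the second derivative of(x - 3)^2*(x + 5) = 6*x - 2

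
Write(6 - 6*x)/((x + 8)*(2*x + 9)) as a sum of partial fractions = 66/(7*(2*x + 9)) - 54/(7*(x + 8))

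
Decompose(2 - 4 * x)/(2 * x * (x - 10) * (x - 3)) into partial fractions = 5/(21*(x - 3)) - 19/(70*(x - 10)) + 1/(30*x)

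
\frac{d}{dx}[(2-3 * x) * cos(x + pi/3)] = 3*x*sin(x + pi/3) - 2*sin(x + pi/3) - 3*cos(x + pi/3)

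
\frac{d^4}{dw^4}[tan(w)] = 24*tan(w)^5 + 40*tan(w)^3 + 16*tan(w)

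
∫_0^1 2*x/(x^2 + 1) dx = log(2)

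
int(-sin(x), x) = cos(x) + C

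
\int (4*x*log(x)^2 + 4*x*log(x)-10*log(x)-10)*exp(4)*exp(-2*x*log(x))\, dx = 2*(-x*log(x) + 2)*exp(-2*x*log(x) + 4) + C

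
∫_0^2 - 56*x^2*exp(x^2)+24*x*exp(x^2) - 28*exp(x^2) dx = -44*exp(4) - 12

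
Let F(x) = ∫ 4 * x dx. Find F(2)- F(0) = 8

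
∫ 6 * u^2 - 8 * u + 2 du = 2*u^3 - 4*u^2 + 2*u + C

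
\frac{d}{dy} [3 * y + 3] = 3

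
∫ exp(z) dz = exp(z) + C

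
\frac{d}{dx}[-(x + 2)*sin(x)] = -x*cos(x) - sin(x) - 2*cos(x)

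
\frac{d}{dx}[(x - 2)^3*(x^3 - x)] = 6*x^5 - 30*x^4 + 44*x^3 - 6*x^2 - 24*x + 8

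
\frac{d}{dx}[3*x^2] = 6*x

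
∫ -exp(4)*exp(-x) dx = exp(4 - x) + C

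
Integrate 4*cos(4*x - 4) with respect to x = sin(4*x - 4) + C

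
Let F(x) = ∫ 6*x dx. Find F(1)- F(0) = 3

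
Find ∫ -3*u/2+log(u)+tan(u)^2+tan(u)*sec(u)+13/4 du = -3*u^2/4 + u*log(u) + 5*u/4 + tan(u) + sec(u) + C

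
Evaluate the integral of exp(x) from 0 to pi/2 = -1 + exp(pi/2)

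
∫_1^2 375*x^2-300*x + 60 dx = 485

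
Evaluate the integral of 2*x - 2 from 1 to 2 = 1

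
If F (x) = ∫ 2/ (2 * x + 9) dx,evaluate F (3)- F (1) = -log(11) + log(15)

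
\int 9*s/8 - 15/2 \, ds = 9*s^2/16 - 15*s/2 + C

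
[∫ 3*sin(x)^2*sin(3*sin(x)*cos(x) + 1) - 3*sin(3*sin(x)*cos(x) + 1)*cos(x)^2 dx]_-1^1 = -2*sin(1)*sin(3*sin(2)/2)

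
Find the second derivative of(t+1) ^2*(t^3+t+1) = 20*t^3 + 24*t^2 + 12*t + 6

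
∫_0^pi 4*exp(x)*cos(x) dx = -2*exp(pi) - 2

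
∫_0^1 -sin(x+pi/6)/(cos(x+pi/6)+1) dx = -log(sqrt(3)/2 + 1) + log(cos(pi/6 + 1) + 1)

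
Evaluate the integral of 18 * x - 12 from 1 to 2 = 15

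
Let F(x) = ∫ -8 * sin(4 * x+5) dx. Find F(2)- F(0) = -2*cos(5) + 2*cos(13)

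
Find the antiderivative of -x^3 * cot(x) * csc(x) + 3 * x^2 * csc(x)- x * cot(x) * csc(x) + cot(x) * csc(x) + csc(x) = (x^3 + x - 1)*csc(x) + C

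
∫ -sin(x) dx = cos(x) + C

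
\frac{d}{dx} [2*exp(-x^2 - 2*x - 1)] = (-4*x - 4)*exp(-x^2 - 2*x - 1)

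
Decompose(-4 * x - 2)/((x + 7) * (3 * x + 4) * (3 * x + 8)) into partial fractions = -1/(2*(3*x + 8)) + 5/(34*(3*x + 4)) + 2/(17*(x + 7))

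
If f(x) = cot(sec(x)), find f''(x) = (1 - 2/cos(x)^2 - 2*cos(1/cos(x))/(sin(1/cos(x))*cos(x)) + 2*cos(1/cos(x))/(sin(1/cos(x))*cos(x)^3))/(sin(1/cos(x))^2*cos(x))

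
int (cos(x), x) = sin(x) + C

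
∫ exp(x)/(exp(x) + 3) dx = log(exp(x) + 3) + C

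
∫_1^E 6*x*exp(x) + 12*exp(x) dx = -12*E + 3*(2 + 2*E)*exp(E)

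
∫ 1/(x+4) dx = log(x/2 + 2) + C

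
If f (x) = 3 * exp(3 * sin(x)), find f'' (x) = 9*(-sin(x) + 3*cos(x)^2)*exp(3*sin(x))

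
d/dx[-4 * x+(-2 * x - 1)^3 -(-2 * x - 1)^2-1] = -24*x^2 - 32*x - 14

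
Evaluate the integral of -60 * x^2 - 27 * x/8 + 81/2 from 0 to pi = (2 - 5*pi)*(-5 + 2*pi + 4*pi^2) - 115 - pi + 5*(pi/4 + 5)^2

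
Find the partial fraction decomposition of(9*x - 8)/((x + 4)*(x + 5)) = 53/(x + 5) - 44/(x + 4)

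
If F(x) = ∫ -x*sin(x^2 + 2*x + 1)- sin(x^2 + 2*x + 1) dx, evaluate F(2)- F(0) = cos(9)/2 - cos(1)/2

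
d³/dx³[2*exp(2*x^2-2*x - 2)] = (128*x^3 - 192*x^2 + 192*x - 64)*exp(2*x^2 - 2*x - 2)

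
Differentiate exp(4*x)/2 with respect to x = 2*exp(4*x)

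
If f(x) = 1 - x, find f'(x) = -1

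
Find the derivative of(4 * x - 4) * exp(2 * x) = 8*x*exp(2*x) - 4*exp(2*x)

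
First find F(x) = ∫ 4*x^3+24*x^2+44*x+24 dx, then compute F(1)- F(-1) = 64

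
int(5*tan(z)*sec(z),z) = 5*sec(z) + C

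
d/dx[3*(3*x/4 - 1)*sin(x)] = 9*x*cos(x)/4 + 9*sin(x)/4 - 3*cos(x)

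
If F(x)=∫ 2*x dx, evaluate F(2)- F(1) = 3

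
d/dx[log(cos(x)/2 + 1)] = -sin(x)/(cos(x) + 2)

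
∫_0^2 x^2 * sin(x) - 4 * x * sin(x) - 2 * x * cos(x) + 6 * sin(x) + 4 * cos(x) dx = 6 - 2*cos(2)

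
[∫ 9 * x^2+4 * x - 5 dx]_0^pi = 4 + (-4 + 3*pi)*(1 + pi)^2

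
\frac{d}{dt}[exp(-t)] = -exp(-t)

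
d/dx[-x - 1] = -1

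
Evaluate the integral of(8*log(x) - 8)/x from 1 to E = -4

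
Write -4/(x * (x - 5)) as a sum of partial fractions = -4/(5*(x - 5)) + 4/(5*x)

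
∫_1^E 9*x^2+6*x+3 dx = -9 + 3*E + 3*exp(2) + 3*exp(3)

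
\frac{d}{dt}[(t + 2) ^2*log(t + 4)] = (2*t^2*log(t + 4) + t^2 + 12*t*log(t + 4) + 4*t + 16*log(t + 4) + 4)/(t + 4)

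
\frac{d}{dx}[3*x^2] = 6*x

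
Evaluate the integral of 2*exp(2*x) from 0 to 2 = -1 + exp(4)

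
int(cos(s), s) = sin(s) + C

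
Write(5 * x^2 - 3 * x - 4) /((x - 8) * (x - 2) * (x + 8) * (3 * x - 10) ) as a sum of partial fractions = -33/(56*(3*x - 10)) - 1/(16*(x + 8)) + 1/(24*(x - 2)) + 73/(336*(x - 8))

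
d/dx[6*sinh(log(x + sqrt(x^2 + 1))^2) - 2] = 12*(x + sqrt(x^2 + 1))*log(x + sqrt(x^2 + 1))*cosh(log(x + sqrt(x^2 + 1))^2)/(x^2 + x*sqrt(x^2 + 1) + 1)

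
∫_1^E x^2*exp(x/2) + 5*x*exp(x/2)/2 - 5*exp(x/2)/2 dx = (-3*E + 1 + 2*exp(2))*exp(E/2)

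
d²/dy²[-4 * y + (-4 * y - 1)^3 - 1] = -384*y - 96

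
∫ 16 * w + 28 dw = 8*w^2 + 28*w + C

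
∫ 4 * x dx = 2*x^2 + C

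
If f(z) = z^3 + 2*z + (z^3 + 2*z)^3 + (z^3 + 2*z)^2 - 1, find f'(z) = 9*z^8 + 42*z^6 + 6*z^5 + 60*z^4 + 16*z^3 + 27*z^2 + 8*z + 2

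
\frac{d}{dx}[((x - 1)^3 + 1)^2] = 6*x^5 - 30*x^4 + 60*x^3 - 54*x^2 + 18*x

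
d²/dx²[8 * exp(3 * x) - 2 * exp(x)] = 72*exp(3*x) - 2*exp(x)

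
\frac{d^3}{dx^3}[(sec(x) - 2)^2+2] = 4*(1 - 2/cos(x) - 6/cos(x)^2 + 6/cos(x)^3)*sin(x)/cos(x)^2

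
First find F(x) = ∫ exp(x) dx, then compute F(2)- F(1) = -E + exp(2)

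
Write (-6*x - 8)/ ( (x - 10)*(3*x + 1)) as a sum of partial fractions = 18/(31*(3*x + 1)) - 68/(31*(x - 10))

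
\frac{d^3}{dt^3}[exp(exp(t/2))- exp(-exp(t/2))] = (exp(3*t/2) + exp(t/2) - 3*exp(t) + exp(t/2 + 2*exp(t/2)) + 3*exp(t + 2*exp(t/2)) + exp(3*t/2 + 2*exp(t/2)))*exp(-exp(t/2))/8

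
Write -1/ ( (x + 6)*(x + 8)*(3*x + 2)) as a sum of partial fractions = -9/(352*(3*x + 2)) - 1/(44*(x + 8)) + 1/(32*(x + 6))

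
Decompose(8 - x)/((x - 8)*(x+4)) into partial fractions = -1/(x + 4)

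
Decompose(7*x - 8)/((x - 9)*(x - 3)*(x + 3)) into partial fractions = -29/(72*(x + 3)) - 13/(36*(x - 3)) + 55/(72*(x - 9))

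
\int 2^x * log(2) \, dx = 2^x + C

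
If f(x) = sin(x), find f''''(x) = sin(x)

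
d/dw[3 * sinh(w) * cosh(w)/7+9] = 3*cosh(2*w)/7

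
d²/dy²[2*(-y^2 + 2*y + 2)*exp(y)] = -2*y^2*exp(y) - 4*y*exp(y) + 8*exp(y)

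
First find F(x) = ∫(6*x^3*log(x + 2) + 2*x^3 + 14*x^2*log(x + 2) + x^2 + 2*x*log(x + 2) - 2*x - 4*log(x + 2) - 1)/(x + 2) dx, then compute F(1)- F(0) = log(2)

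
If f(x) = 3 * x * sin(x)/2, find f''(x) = -3*x*sin(x)/2 + 3*cos(x)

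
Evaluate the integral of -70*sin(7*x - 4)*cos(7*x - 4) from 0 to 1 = -5*cos(8)/2 + 5*cos(6)/2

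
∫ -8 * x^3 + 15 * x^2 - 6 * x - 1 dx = -2*x^4 + 5*x^3 - 3*x^2 - x + C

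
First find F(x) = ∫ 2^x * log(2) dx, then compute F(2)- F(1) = 2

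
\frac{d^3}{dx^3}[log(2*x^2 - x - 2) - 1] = (32*x^3 - 24*x^2 + 108*x - 26)/(8*x^6 - 12*x^5 - 18*x^4 + 23*x^3 + 18*x^2 - 12*x - 8)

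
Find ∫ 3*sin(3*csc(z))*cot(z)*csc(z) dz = cos(3*csc(z)) + C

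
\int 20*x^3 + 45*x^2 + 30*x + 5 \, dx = 5*x^4 + 15*x^3 + 15*x^2 + 5*x + C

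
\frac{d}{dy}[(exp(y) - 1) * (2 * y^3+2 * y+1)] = 2*y^3*exp(y) + 6*y^2*exp(y) - 6*y^2 + 2*y*exp(y) + 3*exp(y) - 2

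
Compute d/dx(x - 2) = 1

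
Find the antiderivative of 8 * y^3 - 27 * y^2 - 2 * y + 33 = 2*y^4 - 9*y^3 - y^2 + 33*y + C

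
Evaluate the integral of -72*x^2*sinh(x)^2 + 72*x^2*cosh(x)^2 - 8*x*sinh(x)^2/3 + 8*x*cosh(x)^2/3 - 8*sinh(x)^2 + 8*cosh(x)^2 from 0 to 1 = 100/3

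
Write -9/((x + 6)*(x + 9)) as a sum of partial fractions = 3/(x + 9) - 3/(x + 6)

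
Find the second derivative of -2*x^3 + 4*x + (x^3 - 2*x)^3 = 72*x^7 - 252*x^5 + 240*x^3 - 60*x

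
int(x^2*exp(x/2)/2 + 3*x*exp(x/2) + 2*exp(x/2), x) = x*(x + 2)*exp(x/2) + C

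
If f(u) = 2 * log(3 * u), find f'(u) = 2/u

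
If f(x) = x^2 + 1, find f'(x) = 2*x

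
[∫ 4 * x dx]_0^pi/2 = pi^2/2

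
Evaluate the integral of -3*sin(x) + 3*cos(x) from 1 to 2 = 3*sqrt(2)*(-sin(pi/4 + 1) + sin(pi/4 + 2))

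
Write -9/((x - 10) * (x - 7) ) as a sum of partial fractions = 3/(x - 7) - 3/(x - 10)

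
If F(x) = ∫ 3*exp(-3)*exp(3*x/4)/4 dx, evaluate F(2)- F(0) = -exp(-3) + exp(-3/2)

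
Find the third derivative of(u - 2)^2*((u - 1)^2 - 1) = 24*u - 36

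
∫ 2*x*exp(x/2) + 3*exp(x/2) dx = (4*x - 2)*exp(x/2) + C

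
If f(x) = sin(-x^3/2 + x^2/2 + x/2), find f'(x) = (-3*x^2/2 + x + 1/2)*cos(x*(-x^2 + x + 1)/2)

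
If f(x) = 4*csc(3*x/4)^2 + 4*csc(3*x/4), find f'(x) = -3*(1 + 2/sin(3*x/4))*cos(3*x/4)/sin(3*x/4)^2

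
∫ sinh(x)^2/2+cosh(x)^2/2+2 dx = 2*x + sinh(2*x)/4 + C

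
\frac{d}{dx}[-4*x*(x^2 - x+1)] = -12*x^2 + 8*x - 4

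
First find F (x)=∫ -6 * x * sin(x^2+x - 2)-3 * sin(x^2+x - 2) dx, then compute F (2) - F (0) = 3*cos(4) - 3*cos(2)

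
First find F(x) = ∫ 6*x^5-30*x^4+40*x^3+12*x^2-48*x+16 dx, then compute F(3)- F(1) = 20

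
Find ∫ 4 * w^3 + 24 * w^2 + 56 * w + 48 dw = w^4 + 8*w^3 + 28*w^2 + 48*w + C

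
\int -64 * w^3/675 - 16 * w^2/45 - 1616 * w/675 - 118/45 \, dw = -16*w^4/675 - 16*w^3/135 - 808*w^2/675 - 118*w/45 + C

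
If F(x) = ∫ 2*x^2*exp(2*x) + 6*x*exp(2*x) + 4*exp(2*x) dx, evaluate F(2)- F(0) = -1 + 9*exp(4)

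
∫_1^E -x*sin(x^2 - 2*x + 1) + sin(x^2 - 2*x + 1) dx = -1/2 + cos((-1 + E)^2)/2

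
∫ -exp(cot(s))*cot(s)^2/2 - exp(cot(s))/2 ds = exp(cot(s))/2 + C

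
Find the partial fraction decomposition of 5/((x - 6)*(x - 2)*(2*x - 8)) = 5/(16*(x - 2)) - 5/(8*(x - 4)) + 5/(16*(x - 6))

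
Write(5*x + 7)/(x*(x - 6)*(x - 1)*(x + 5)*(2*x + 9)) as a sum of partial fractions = 248/(2079*(2*x + 9)) - 3/(55*(x + 5)) - 2/(55*(x - 1)) + 37/(6930*(x - 6)) + 7/(270*x)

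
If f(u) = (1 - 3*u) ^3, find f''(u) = 54 - 162*u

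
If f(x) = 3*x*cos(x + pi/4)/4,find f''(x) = -3*x*cos(x + pi/4)/4 - 3*sin(x + pi/4)/2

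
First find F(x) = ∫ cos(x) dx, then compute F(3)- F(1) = -sin(1) + sin(3)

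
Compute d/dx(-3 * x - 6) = -3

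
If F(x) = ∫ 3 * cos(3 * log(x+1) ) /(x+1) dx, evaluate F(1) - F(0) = sin(3*log(2))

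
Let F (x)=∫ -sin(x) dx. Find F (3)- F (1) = cos(3) - cos(1)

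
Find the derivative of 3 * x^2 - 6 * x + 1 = 6*x - 6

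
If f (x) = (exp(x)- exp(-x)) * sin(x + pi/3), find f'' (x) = 2*(exp(2*x) + 1)*exp(-x)*cos(x + pi/3)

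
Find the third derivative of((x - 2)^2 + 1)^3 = 120*x^3 - 720*x^2 + 1512*x - 1104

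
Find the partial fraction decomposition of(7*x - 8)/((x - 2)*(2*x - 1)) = 3/(2*x - 1) + 2/(x - 2)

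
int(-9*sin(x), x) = 9*cos(x) + C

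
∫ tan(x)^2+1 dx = tan(x) + C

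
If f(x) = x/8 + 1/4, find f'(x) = 1/8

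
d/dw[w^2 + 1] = 2*w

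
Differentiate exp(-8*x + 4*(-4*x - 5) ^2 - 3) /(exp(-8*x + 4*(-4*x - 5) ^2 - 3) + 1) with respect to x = (128*x*exp(-64*x^2 - 152*x - 97) + 152*exp(-64*x^2 - 152*x - 97))/(1 + 2*exp(-97)*exp(-152*x)*exp(-64*x^2) + exp(-194)*exp(-304*x)*exp(-128*x^2))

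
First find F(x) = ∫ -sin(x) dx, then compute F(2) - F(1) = -cos(1) + cos(2)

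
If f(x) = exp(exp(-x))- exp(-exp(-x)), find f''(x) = (exp(x) + exp(x + 2*exp(-x)) + exp(2*exp(-x)) - 1)*exp(-2*x - exp(-x))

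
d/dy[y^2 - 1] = 2*y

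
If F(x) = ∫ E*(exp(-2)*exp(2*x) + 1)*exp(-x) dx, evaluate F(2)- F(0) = -2*exp(-1) + 2*E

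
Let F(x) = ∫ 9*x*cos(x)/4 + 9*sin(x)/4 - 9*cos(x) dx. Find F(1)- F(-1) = -18*sin(1)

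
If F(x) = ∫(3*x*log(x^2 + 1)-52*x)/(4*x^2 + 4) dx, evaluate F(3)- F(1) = -3*(-4 + log(2)/4)^2 - log(10)/2 + log(2)/2 + 3*(-4 + log(10)/4)^2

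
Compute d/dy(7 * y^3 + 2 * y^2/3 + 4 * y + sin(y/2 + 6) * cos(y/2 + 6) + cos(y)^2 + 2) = 21*y^2 + 4*y/3 - sin(2*y) + cos(y + 12)/2 + 4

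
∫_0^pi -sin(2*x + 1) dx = 0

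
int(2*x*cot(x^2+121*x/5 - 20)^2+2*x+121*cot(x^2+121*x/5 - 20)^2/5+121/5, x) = -cot((x + 25)*(5*x - 4)/5) + C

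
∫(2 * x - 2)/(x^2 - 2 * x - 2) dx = log(2*x^2 - 4*x - 4) + C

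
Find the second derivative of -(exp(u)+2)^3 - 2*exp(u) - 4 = -9*exp(3*u) - 24*exp(2*u) - 14*exp(u)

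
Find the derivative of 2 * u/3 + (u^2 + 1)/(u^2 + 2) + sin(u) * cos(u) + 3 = (6*u^4*cos(u)^2 - u^4 + 24*u^2*cos(u)^2 - 4*u^2 + 6*u + 24*cos(u)^2 - 4)/(3*u^4 + 12*u^2 + 12)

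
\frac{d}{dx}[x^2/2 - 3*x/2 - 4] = x - 3/2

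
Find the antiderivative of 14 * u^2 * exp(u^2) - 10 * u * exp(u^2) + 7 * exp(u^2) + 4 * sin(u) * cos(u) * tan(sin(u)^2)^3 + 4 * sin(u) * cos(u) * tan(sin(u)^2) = (7*u - 5)*exp(u^2) + tan(sin(u)^2)^2 + C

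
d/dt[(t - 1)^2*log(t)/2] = (2*t^2*log(t) + t^2 - 2*t*log(t) - 2*t + 1)/(2*t)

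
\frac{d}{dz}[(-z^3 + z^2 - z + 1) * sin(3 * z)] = -3*z^3*cos(3*z) + 3*sqrt(2)*z^2*cos(3*z + pi/4) + 2*z*sin(3*z) - 3*z*cos(3*z) - sin(3*z) + 3*cos(3*z)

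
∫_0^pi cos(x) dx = 0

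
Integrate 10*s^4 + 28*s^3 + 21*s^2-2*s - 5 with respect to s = 2*s^5 + 7*s^4 + 7*s^3 - s^2 - 5*s + C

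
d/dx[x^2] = 2*x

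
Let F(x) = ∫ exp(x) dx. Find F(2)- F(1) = -E + exp(2)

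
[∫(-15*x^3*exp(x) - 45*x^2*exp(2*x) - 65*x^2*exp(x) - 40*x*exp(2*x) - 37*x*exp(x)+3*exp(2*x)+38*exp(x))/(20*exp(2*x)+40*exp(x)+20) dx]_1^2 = -159*exp(2)/(20*(1 + exp(2))) - 3*E/(20*(1 + E))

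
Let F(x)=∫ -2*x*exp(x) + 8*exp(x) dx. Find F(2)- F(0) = -10 + 6*exp(2)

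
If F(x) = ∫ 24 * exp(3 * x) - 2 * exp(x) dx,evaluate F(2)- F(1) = -8*exp(3) - 2*exp(2) + 2*E + 8*exp(6)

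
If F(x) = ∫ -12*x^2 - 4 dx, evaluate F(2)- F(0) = -40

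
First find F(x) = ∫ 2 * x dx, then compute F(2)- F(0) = 4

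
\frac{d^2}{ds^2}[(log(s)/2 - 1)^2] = (3 - log(s))/(2*s^2)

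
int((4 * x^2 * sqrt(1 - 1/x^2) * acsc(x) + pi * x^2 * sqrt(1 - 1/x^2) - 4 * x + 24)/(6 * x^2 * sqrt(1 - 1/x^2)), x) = (x - 6)*(4*acsc(x) + pi)/6 + C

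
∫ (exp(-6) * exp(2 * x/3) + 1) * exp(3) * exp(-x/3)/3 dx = 2*sinh(x/3 - 3) + C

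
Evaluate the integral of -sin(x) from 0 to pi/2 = -1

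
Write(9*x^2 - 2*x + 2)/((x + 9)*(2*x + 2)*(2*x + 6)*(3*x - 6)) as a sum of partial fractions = -749/(6336*(x + 9)) + 89/(720*(x + 3)) - 13/(576*(x + 1)) + 17/(990*(x - 2))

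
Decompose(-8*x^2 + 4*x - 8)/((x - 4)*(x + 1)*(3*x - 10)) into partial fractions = 376/(13*(3*x - 10)) - 4/(13*(x + 1)) - 12/(x - 4)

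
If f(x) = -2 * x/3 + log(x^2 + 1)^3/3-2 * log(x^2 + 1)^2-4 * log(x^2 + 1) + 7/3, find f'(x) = (-2*x^2 + 6*x*log(x^2 + 1)^2 - 24*x*log(x^2 + 1) - 24*x - 2)/(3*x^2 + 3)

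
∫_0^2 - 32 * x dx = -64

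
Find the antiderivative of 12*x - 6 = 6*x^2 - 6*x + C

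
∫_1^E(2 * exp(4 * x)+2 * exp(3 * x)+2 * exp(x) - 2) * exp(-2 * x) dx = -(E - exp(-1))^2 - 2*E - 2*exp(-E) + 2*exp(-1) + 2*exp(E) + (-exp(-E) + exp(E))^2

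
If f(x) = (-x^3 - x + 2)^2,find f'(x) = 6*x^5 + 8*x^3 - 12*x^2 + 2*x - 4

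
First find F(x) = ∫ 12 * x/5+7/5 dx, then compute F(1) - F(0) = 13/5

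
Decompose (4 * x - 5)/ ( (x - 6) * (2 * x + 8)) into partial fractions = 21/(20*(x + 4)) + 19/(20*(x - 6))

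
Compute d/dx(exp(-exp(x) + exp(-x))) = (-exp(2*x) - 1)*exp(-x - exp(x) + exp(-x))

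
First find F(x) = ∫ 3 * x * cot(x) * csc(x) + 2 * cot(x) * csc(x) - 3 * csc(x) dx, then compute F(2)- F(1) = -8*csc(2) + 5*csc(1)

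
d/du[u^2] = 2*u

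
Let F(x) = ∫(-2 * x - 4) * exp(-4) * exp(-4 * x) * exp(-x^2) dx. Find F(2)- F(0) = -exp(-4) + exp(-16)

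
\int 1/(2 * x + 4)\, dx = log(x + 2)/2 + C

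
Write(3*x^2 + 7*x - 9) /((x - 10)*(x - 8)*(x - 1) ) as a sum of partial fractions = 1/(63*(x - 1)) - 239/(14*(x - 8)) + 361/(18*(x - 10))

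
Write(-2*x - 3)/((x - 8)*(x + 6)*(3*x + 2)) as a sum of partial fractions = 15/(416*(3*x + 2)) + 9/(224*(x + 6)) - 19/(364*(x - 8))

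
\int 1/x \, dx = log(x/3) + C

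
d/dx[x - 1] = 1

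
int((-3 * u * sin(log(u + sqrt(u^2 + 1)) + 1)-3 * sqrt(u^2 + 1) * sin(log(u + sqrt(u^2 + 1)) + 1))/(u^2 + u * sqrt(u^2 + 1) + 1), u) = 3*cos(log(u + sqrt(u^2 + 1)) + 1) + C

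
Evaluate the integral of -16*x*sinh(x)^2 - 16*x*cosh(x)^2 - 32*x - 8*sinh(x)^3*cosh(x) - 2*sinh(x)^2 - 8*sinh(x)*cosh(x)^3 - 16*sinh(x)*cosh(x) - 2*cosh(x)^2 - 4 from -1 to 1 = -8 - 2*sinh(2)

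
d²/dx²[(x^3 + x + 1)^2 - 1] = 30*x^4 + 24*x^2 + 12*x + 2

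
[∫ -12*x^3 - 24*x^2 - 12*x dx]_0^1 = -17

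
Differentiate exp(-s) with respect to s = -exp(-s)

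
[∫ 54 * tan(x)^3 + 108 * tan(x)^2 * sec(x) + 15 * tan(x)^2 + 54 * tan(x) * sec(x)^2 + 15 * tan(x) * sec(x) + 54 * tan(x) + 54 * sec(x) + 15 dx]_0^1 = -195/4 - 12*sec(1) - 12*tan(1) + 3*(3 + 6*tan(1) + 6*sec(1))^2/4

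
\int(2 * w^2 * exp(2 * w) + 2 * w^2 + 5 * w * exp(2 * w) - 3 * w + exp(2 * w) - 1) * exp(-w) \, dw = 2*w*(2*w + 1)*sinh(w) + C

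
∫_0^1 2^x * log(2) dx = 1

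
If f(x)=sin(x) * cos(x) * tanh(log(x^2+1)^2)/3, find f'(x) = (x^2*cos(2*x)*tanh(log(x^2 + 1)^2) + 2*x*log(x^2 + 1)*sin(2*x)/cosh(log(x^2 + 1)^2)^2 + cos(2*x)*tanh(log(x^2 + 1)^2))/(3*x^2 + 3)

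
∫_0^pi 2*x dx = pi^2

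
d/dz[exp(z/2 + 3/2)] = exp(z/2 + 3/2)/2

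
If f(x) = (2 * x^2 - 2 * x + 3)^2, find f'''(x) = 96*x - 48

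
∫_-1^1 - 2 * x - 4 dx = -8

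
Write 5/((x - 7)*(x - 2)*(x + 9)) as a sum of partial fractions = 5/(176*(x + 9)) - 1/(11*(x - 2)) + 1/(16*(x - 7))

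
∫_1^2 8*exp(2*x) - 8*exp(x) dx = -(-2 + 2*E)^2 + (-2 + 2*exp(2))^2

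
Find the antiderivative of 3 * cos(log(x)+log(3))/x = 3*sin(log(3*x)) + C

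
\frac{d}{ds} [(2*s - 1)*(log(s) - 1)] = (2*s*log(s) - 1)/s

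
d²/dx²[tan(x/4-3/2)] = tan(x/4 - 3/2)^3/8 + tan(x/4 - 3/2)/8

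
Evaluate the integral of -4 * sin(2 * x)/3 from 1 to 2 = 2*cos(4)/3 - 2*cos(2)/3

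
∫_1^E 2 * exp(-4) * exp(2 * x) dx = -exp(-2) + exp(-4 + 2*E)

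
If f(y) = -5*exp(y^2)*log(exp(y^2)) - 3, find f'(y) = -10*y^3*exp(y^2) - 10*y*exp(y^2)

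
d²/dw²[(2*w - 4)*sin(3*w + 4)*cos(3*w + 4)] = -36*w*sin(6*w + 8) + 72*sin(6*w + 8) + 12*cos(6*w + 8)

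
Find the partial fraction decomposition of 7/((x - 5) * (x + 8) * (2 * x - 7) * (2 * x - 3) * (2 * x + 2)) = 1/(95*(2*x - 3)) - 7/(621*(2*x - 7)) + 1/(11362*(x + 8)) - 1/(540*(x + 1)) + 1/(468*(x - 5))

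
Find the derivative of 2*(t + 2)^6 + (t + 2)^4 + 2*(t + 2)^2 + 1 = 12*t^5 + 120*t^4 + 484*t^3 + 984*t^2 + 1012*t + 424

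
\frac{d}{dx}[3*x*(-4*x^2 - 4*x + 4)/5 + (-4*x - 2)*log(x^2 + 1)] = (-36*x^4 - 24*x^3 - 20*x^2*log(x^2 + 1) - 64*x^2 - 44*x - 20*log(x^2 + 1) + 12)/(5*x^2 + 5)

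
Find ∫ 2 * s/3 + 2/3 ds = s^2/3 + 2*s/3 + C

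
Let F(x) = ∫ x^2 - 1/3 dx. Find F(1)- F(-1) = 0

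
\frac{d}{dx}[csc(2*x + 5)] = -2*cot(2*x + 5)*csc(2*x + 5)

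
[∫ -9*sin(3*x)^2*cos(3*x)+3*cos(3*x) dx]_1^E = -sin(3)*cos(3)^2 + sin(3*E)*cos(3*E)^2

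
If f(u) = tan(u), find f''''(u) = 24*tan(u)^5 + 40*tan(u)^3 + 16*tan(u)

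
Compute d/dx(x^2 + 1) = 2*x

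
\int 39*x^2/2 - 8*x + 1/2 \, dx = 13*x^3/2 - 4*x^2 + x/2 + C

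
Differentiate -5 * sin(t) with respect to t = -5*cos(t)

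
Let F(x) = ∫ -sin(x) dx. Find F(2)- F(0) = -1 + cos(2)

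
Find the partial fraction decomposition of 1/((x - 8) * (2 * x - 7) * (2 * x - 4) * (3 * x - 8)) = 27/(320*(3*x - 8)) - 4/(135*(2*x - 7)) - 1/(72*(x - 2)) + 1/(1728*(x - 8))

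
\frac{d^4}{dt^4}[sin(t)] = sin(t)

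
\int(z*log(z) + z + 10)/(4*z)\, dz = (z + 10)*log(z)/4 + C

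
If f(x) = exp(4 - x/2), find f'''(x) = -exp(4 - x/2)/8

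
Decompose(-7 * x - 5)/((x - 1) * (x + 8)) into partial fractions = -17/(3*(x + 8)) - 4/(3*(x - 1))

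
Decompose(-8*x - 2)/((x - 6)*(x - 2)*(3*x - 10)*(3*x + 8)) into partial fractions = -29/(1092*(3*x + 8)) + 43/(96*(3*x - 10)) - 9/(112*(x - 2)) - 25/(416*(x - 6))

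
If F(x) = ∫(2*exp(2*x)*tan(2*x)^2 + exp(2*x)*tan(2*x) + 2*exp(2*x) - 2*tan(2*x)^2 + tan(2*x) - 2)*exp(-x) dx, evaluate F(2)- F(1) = (-E + exp(-1))*tan(2) + (-exp(-2) + exp(2))*tan(4)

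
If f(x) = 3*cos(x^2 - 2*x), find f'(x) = 6*(1 - x)*sin(x*(x - 2))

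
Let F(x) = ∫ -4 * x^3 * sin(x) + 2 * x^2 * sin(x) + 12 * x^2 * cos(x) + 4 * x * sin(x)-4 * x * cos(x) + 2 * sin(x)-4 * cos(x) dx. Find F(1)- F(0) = 2 - 4*cos(1)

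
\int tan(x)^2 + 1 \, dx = tan(x) + C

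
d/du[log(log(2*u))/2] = 1/(2*u*log(u) + 2*u*log(2))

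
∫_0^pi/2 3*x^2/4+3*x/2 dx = pi*(pi^2/4 + 3*pi/2)/8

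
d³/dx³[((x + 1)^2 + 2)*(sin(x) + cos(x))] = x^2*sin(x) - x^2*cos(x) - 4*x*sin(x) - 8*x*cos(x) - 9*sin(x) - 3*cos(x)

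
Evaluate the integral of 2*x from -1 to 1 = 0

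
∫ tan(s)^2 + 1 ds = tan(s) + C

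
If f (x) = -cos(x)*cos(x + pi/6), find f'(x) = sin(2*x + pi/6)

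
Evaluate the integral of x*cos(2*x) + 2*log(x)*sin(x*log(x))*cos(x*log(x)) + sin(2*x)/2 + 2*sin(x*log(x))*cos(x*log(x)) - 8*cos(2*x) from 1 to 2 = sin(2*log(2))^2 - 3*sin(4) + 7*sin(2)/2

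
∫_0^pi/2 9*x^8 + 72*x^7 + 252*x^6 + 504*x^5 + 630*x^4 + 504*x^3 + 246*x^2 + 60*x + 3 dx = -2*(1 + pi/2)^3 + 1 + (1 + pi/2)^9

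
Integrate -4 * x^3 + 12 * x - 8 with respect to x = -x^4 + 6*x^2 - 8*x + C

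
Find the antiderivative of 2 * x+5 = x^2 + 5*x + C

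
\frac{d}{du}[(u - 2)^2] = 2*u - 4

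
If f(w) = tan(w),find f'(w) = cos(w)^(-2)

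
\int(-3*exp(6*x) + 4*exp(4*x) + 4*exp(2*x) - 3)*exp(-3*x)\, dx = -8*sinh(x)^3 + 2*sinh(x) + C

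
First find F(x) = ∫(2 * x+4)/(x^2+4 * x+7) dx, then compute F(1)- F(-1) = -log(4) + log(12)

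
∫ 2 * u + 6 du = u^2 + 6*u + C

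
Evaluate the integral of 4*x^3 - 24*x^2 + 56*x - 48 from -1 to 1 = -112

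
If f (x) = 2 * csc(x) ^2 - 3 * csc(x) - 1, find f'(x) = (3 - 4/sin(x))*cos(x)/sin(x)^2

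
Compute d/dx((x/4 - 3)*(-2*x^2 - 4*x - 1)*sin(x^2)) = -x^4*cos(x^2) + 10*x^3*cos(x^2) - 3*x^2*sin(x^2)/2 + 47*x^2*cos(x^2)/2 + 10*x*sin(x^2) + 6*x*cos(x^2) + 47*sin(x^2)/4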